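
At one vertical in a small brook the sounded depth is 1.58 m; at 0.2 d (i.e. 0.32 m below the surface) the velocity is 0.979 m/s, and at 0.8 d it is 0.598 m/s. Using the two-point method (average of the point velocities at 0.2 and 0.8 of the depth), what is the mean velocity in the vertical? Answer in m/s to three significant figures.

0.789 m/s

v̄ = (0.979 + 0.598) / 2 = 0.7885 m/s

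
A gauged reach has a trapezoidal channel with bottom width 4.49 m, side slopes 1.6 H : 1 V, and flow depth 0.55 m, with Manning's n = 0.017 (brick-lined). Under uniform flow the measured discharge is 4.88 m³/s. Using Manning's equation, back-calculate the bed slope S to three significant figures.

A = (b + z·y)·y = (4.49 + 1.6×0.55)×0.55 = 2.954 m²
P = b + 2y√(1+z²) = 4.49 + 2×0.55×√(1+1.6²) = 6.565 m
R = A/P = 2.954/6.565 = 0.4499 m
S = (Q·n / (1·A·R^(2/3)))² = (4.88×0.017 / (1×2.954×0.5871))² = 0.002289

0.00229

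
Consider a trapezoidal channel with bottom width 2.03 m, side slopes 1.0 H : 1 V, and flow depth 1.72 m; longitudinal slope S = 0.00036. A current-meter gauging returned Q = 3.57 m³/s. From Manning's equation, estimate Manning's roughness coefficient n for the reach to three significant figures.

0.0328

A = (b + z·y)·y = (2.03 + 1.0×1.72)×1.72 = 6.450 m²
P = b + 2y√(1+z²) = 2.03 + 2×1.72×√(1+1.0²) = 6.895 m
R = A/P = 6.450/6.895 = 0.9355 m
n = (1/Q)·A·R^(2/3)·S^(1/2) = (1/3.57) × 6.450 × 0.9565 × 0.01897 = 0.03279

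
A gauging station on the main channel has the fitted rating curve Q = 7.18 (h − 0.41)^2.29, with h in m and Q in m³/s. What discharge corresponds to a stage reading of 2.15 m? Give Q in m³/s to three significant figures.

Q = 7.18 × (2.15 − 0.41)^2.29 = 7.18 × 1.74^2.29 = 25.53 m³/s

25.5 m³/s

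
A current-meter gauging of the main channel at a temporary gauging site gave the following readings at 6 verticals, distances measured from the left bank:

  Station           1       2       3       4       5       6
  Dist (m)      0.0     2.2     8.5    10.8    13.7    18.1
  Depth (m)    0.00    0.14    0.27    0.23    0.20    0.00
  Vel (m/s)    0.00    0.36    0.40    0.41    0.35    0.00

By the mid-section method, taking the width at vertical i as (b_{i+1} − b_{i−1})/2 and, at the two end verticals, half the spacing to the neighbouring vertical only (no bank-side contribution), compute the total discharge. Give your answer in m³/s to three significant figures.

1.18 m³/s

w_2 = (8.5 − 0.0)/2 = 4.25 m; q_2 = 0.36 × 0.14 × 4.25 = 0.2142 m³/s
w_3 = (10.8 − 2.2)/2 = 4.3 m; q_3 = 0.40 × 0.27 × 4.3 = 0.4644 m³/s
w_4 = (13.7 − 8.5)/2 = 2.6 m; q_4 = 0.41 × 0.23 × 2.6 = 0.2452 m³/s
w_5 = (18.1 − 10.8)/2 = 3.65 m; q_5 = 0.35 × 0.20 × 3.65 = 0.2555 m³/s
Stations 1, 6 contribute zero (depth or velocity is 0).
Q = Σ qᵢ = 1.179 m³/s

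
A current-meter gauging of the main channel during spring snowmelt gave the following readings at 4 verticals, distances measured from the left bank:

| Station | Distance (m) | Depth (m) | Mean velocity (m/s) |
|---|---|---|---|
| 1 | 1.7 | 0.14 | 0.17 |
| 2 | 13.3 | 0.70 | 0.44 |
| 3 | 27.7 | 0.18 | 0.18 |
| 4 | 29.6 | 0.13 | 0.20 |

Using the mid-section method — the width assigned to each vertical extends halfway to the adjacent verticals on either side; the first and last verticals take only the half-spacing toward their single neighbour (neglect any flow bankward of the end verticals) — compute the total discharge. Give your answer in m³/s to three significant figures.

w_1 = (13.3 − 1.7)/2 = 5.8 m; q_1 = 0.17 × 0.14 × 5.8 = 0.1380 m³/s
w_2 = (27.7 − 1.7)/2 = 13 m; q_2 = 0.44 × 0.70 × 13 = 4.004 m³/s
w_3 = (29.6 − 13.3)/2 = 8.15 m; q_3 = 0.18 × 0.18 × 8.15 = 0.2641 m³/s
w_4 = (29.6 − 27.7)/2 = 0.95 m; q_4 = 0.20 × 0.13 × 0.95 = 0.02470 m³/s
Q = Σ qᵢ = 4.431 m³/s

4.43 m³/s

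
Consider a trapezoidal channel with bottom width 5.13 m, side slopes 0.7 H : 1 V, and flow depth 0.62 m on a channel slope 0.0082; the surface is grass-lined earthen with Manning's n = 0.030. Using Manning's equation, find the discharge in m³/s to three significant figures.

6.73 m³/s

A = (b + z·y)·y = (5.13 + 0.7×0.62)×0.62 = 3.450 m²
P = b + 2y√(1+z²) = 5.13 + 2×0.62×√(1+0.7²) = 6.644 m
R = A/P = 3.450/6.644 = 0.5192 m
Q = (1/n)·A·R^(2/3)·S^(1/2) = (1/0.030) × 3.450 × 0.5192^(2/3) × 0.0082^(1/2) = 6.727 m³/s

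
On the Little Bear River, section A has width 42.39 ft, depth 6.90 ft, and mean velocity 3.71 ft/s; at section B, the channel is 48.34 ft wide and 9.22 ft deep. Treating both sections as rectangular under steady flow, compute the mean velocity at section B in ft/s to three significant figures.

2.43 ft/s

Q = A₁V₁ = (42.39×6.90) × 3.71 = 1085 ft³/s
A₂ = 48.34 × 9.22 = 445.7 ft²
V₂ = Q/A₂ = 1085/445.7 = 2.435 ft/s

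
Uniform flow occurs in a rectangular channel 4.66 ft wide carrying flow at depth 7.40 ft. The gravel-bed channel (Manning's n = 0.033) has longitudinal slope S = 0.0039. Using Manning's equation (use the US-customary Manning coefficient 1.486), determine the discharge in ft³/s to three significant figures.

142 ft³/s

A = b·y = 4.66 × 7.40 = 34.48 ft²
P = b + 2y = 4.66 + 2×7.40 = 19.46 ft
R = A/P = 34.48/19.46 = 1.772 ft
Q = (1.486/n)·A·R^(2/3)·S^(1/2) = (1.486/0.033) × 34.48 × 1.772^(2/3) × 0.0039^(1/2) = 142.0 ft³/s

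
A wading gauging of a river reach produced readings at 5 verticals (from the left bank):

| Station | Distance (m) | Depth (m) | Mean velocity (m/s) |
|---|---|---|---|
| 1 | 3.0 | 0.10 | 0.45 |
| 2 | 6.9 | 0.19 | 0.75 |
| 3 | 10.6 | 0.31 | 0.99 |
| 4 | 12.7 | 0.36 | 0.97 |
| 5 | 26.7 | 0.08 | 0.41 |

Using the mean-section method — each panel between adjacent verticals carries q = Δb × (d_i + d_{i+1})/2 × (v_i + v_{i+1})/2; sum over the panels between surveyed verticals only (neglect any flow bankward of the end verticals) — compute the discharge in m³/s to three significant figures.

Panel 1-2: Δb = 3.9 m, d̄ = (0.10+0.19)/2 = 0.145, v̄ = (0.45+0.75)/2 = 0.6 → q = 3.9×0.145×0.6 = 0.3393 m³/s
Panel 2-3: Δb = 3.7 m, d̄ = (0.19+0.31)/2 = 0.25, v̄ = (0.75+0.99)/2 = 0.87 → q = 3.7×0.25×0.87 = 0.8048 m³/s
Panel 3-4: Δb = 2.1 m, d̄ = (0.31+0.36)/2 = 0.335, v̄ = (0.99+0.97)/2 = 0.98 → q = 2.1×0.335×0.98 = 0.6894 m³/s
Panel 4-5: Δb = 14 m, d̄ = (0.36+0.08)/2 = 0.22, v̄ = (0.97+0.41)/2 = 0.69 → q = 14×0.22×0.69 = 2.125 m³/s
Q = Σ q = 3.959 m³/s

3.96 m³/s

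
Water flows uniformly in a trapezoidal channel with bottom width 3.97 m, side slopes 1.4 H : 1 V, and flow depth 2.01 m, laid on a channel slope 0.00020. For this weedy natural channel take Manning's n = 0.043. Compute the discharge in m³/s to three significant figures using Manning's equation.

A = (b + z·y)·y = (3.97 + 1.4×2.01)×2.01 = 13.64 m²
P = b + 2y√(1+z²) = 3.97 + 2×2.01×√(1+1.4²) = 10.89 m
R = A/P = 13.64/10.89 = 1.253 m
Q = (1/n)·A·R^(2/3)·S^(1/2) = (1/0.043) × 13.64 × 1.253^(2/3) × 0.00020^(1/2) = 5.211 m³/s

5.21 m³/s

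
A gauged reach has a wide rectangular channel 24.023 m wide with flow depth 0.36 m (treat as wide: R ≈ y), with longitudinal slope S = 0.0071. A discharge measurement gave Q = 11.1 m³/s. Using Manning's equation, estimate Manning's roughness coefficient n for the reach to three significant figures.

A = b·y = 24.023 × 0.36 = 8.648 m²
Wide channel: R ≈ y = 0.36 m
n = (1/Q)·A·R^(2/3)·S^(1/2) = (1/11.1) × 8.648 × 0.5061 × 0.08426 = 0.03322

0.0332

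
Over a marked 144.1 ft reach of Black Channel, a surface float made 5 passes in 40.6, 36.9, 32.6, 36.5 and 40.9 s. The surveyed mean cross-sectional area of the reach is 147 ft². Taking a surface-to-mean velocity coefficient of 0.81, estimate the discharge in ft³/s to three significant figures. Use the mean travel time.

458 ft³/s

t̄ = (40.6 + 36.9 + 32.6 + 36.5 + 40.9) / 5 = 37.5 s
v_surface = L / t̄ = 144.1 / 37.5 = 3.843 ft/s
v_mean = 0.81 × 3.843 = 3.113 ft/s
Q = A × v_mean = 147 × 3.113 = 457.5 ft³/s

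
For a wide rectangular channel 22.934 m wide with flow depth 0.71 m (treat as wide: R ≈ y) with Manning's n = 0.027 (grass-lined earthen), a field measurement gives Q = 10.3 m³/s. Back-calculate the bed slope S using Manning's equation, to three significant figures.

0.000461

A = b·y = 22.934 × 0.71 = 16.28 m²
Wide channel: R ≈ y = 0.71 m
S = (Q·n / (1·A·R^(2/3)))² = (10.3×0.027 / (1×16.28×0.7959))² = 0.0004605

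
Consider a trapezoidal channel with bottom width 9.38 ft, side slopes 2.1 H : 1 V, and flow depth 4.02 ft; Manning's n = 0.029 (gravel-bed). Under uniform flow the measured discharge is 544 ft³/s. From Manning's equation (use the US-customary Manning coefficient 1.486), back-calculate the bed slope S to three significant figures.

A = (b + z·y)·y = (9.38 + 2.1×4.02)×4.02 = 71.64 ft²
P = b + 2y√(1+z²) = 9.38 + 2×4.02×√(1+2.1²) = 28.08 ft
R = A/P = 71.64/28.08 = 2.551 ft
S = (Q·n / (1.486·A·R^(2/3)))² = (544×0.029 / (1.486×71.64×1.867))² = 0.006298

0.00630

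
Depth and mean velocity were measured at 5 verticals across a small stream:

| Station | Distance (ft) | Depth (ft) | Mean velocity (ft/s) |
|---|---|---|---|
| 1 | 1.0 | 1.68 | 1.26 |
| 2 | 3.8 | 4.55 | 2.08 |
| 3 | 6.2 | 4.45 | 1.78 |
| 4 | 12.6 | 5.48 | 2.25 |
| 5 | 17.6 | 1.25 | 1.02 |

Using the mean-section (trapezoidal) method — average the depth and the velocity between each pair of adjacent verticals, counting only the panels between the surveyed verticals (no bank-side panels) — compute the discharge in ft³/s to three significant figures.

127 ft³/s

Panel 1-2: Δb = 2.8 ft, d̄ = (1.68+4.55)/2 = 3.115, v̄ = (1.26+2.08)/2 = 1.67 → q = 2.8×3.115×1.67 = 14.57 ft³/s
Panel 2-3: Δb = 2.4 ft, d̄ = (4.55+4.45)/2 = 4.5, v̄ = (2.08+1.78)/2 = 1.93 → q = 2.4×4.5×1.93 = 20.84 ft³/s
Panel 3-4: Δb = 6.4 ft, d̄ = (4.45+5.48)/2 = 4.965, v̄ = (1.78+2.25)/2 = 2.015 → q = 6.4×4.965×2.015 = 64.03 ft³/s
Panel 4-5: Δb = 5 ft, d̄ = (5.48+1.25)/2 = 3.365, v̄ = (2.25+1.02)/2 = 1.635 → q = 5×3.365×1.635 = 27.51 ft³/s
Q = Σ q = 126.9 ft³/s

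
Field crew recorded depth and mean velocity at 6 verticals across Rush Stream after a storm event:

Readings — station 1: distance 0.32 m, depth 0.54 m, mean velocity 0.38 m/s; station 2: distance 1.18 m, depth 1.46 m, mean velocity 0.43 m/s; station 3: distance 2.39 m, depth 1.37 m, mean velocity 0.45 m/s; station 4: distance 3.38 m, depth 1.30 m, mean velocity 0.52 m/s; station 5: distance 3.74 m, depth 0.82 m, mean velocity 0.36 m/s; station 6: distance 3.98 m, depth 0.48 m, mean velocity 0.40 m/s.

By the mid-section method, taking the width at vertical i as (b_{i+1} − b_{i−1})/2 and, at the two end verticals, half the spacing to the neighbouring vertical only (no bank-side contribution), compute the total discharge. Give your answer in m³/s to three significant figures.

1.98 m³/s

w_1 = (1.18 − 0.32)/2 = 0.43 m; q_1 = 0.38 × 0.54 × 0.43 = 0.08824 m³/s
w_2 = (2.39 − 0.32)/2 = 1.035 m; q_2 = 0.43 × 1.46 × 1.035 = 0.6498 m³/s
w_3 = (3.38 − 1.18)/2 = 1.1 m; q_3 = 0.45 × 1.37 × 1.1 = 0.6782 m³/s
w_4 = (3.74 − 2.39)/2 = 0.675 m; q_4 = 0.52 × 1.30 × 0.675 = 0.4563 m³/s
w_5 = (3.98 − 3.38)/2 = 0.3 m; q_5 = 0.36 × 0.82 × 0.3 = 0.08856 m³/s
w_6 = (3.98 − 3.74)/2 = 0.12 m; q_6 = 0.40 × 0.48 × 0.12 = 0.02304 m³/s
Q = Σ qᵢ = 1.984 m³/s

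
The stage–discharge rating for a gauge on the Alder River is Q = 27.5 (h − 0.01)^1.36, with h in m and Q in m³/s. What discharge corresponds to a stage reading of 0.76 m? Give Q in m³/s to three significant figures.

Q = 27.5 × (0.76 − 0.01)^1.36 = 27.5 × 0.75^1.36 = 18.60 m³/s

18.6 m³/s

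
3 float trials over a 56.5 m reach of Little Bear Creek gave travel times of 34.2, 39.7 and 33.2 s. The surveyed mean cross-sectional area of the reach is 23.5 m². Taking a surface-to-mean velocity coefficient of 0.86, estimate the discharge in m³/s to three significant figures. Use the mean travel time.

t̄ = (34.2 + 39.7 + 33.2) / 3 = 35.7 s
v_surface = L / t̄ = 56.5 / 35.7 = 1.583 m/s
v_mean = 0.86 × 1.583 = 1.361 m/s
Q = A × v_mean = 23.5 × 1.361 = 31.99 m³/s

32.0 m³/s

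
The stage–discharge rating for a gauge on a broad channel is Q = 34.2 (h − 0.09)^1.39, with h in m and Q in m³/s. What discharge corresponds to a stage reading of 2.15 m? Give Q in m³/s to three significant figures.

Q = 34.2 × (2.15 − 0.09)^1.39 = 34.2 × 2.06^1.39 = 93.39 m³/s

93.4 m³/s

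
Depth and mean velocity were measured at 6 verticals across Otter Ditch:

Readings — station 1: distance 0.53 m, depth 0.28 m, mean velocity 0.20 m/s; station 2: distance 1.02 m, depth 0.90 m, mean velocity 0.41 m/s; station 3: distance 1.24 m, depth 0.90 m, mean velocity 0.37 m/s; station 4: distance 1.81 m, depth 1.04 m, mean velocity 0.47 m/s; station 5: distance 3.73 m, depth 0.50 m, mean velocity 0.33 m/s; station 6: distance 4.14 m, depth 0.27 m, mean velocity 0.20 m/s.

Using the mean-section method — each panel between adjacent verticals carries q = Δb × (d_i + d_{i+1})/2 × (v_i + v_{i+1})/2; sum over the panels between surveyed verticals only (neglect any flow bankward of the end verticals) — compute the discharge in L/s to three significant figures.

1030 L/s

Panel 1-2: Δb = 0.49 m, d̄ = (0.28+0.90)/2 = 0.59, v̄ = (0.20+0.41)/2 = 0.305 → q = 0.49×0.59×0.305 = 0.08818 m³/s
Panel 2-3: Δb = 0.22 m, d̄ = (0.90+0.90)/2 = 0.9, v̄ = (0.41+0.37)/2 = 0.39 → q = 0.22×0.9×0.39 = 0.07722 m³/s
Panel 3-4: Δb = 0.57 m, d̄ = (0.90+1.04)/2 = 0.97, v̄ = (0.37+0.47)/2 = 0.42 → q = 0.57×0.97×0.42 = 0.2322 m³/s
Panel 4-5: Δb = 1.92 m, d̄ = (1.04+0.50)/2 = 0.77, v̄ = (0.47+0.33)/2 = 0.4 → q = 1.92×0.77×0.4 = 0.5914 m³/s
Panel 5-6: Δb = 0.41 m, d̄ = (0.50+0.27)/2 = 0.385, v̄ = (0.33+0.20)/2 = 0.265 → q = 0.41×0.385×0.265 = 0.04183 m³/s
Q = Σ q = 1.031 m³/s
= 1.031 × 1000 = 1031 L/s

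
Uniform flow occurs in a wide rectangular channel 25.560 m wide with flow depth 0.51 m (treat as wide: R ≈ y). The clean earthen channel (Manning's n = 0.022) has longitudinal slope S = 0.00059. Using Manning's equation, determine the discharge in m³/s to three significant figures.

9.19 m³/s

A = b·y = 25.560 × 0.51 = 13.04 m²
Wide channel: R ≈ y = 0.51 m
Q = (1/n)·A·R^(2/3)·S^(1/2) = (1/0.022) × 13.04 × 0.5100^(2/3) × 0.00059^(1/2) = 9.187 m³/s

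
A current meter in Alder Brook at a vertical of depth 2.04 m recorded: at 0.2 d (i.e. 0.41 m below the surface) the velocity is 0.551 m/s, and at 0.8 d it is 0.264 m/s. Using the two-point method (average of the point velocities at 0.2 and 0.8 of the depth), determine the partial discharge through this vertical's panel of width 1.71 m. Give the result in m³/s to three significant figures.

1.42 m³/s

v̄ = (0.551 + 0.264) / 2 = 0.4075 m/s
q = v̄ × d × w = 0.4075 × 2.04 × 1.71 = 1.422 m³/s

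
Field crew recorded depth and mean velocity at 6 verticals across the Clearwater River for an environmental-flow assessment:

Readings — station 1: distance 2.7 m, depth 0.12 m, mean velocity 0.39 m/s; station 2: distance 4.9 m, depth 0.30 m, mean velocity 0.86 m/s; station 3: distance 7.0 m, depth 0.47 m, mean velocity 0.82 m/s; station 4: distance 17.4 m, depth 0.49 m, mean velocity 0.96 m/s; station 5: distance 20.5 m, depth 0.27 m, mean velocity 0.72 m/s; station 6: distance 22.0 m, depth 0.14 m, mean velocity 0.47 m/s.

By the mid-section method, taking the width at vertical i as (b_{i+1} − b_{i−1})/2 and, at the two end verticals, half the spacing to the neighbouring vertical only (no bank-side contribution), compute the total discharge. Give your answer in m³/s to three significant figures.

w_1 = (4.9 − 2.7)/2 = 1.1 m; q_1 = 0.39 × 0.12 × 1.1 = 0.05148 m³/s
w_2 = (7.0 − 2.7)/2 = 2.15 m; q_2 = 0.86 × 0.30 × 2.15 = 0.5547 m³/s
w_3 = (17.4 − 4.9)/2 = 6.25 m; q_3 = 0.82 × 0.47 × 6.25 = 2.409 m³/s
w_4 = (20.5 − 7.0)/2 = 6.75 m; q_4 = 0.96 × 0.49 × 6.75 = 3.175 m³/s
w_5 = (22.0 − 17.4)/2 = 2.3 m; q_5 = 0.72 × 0.27 × 2.3 = 0.4471 m³/s
w_6 = (22.0 − 20.5)/2 = 0.75 m; q_6 = 0.47 × 0.14 × 0.75 = 0.04935 m³/s
Q = Σ qᵢ = 6.687 m³/s

6.69 m³/s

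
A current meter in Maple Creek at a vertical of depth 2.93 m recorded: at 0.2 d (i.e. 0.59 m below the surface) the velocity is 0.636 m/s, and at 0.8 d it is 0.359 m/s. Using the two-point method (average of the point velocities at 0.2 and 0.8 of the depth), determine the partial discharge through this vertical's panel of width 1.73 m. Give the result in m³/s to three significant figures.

v̄ = (0.636 + 0.359) / 2 = 0.4975 m/s
q = v̄ × d × w = 0.4975 × 2.93 × 1.73 = 2.522 m³/s

2.52 m³/s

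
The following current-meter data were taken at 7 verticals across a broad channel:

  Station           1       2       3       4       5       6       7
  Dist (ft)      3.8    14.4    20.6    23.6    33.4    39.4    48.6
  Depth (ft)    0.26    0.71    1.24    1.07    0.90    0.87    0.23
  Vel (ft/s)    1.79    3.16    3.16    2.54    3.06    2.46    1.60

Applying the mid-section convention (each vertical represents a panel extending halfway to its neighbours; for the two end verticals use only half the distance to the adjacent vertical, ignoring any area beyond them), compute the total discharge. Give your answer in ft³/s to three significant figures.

w_1 = (14.4 − 3.8)/2 = 5.3 ft; q_1 = 1.79 × 0.26 × 5.3 = 2.467 ft³/s
w_2 = (20.6 − 3.8)/2 = 8.4 ft; q_2 = 3.16 × 0.71 × 8.4 = 18.85 ft³/s
w_3 = (23.6 − 14.4)/2 = 4.6 ft; q_3 = 3.16 × 1.24 × 4.6 = 18.02 ft³/s
w_4 = (33.4 − 20.6)/2 = 6.4 ft; q_4 = 2.54 × 1.07 × 6.4 = 17.39 ft³/s
w_5 = (39.4 − 23.6)/2 = 7.9 ft; q_5 = 3.06 × 0.90 × 7.9 = 21.76 ft³/s
w_6 = (48.6 − 33.4)/2 = 7.6 ft; q_6 = 2.46 × 0.87 × 7.6 = 16.27 ft³/s
w_7 = (48.6 − 39.4)/2 = 4.6 ft; q_7 = 1.60 × 0.23 × 4.6 = 1.693 ft³/s
Q = Σ qᵢ = 96.45 ft³/s

96.4 ft³/s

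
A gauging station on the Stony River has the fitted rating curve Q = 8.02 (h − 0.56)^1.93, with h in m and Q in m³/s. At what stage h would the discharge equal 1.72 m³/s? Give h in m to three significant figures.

h − h₀ = (Q/C)^(1/b) = (1.72/8.02)^(1/1.93) = 0.4504 m
h = 0.56 + 0.4504 = 1.010 m

1.01 m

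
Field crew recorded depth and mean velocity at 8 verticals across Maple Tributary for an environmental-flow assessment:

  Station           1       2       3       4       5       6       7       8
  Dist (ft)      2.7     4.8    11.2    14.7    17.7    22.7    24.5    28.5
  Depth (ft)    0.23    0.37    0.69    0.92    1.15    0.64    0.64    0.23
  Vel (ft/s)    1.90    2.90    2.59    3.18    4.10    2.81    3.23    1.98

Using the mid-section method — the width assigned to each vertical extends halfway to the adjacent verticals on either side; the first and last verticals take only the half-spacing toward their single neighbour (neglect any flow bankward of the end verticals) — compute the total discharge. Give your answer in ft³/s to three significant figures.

55.3 ft³/s

w_1 = (4.8 − 2.7)/2 = 1.05 ft; q_1 = 1.90 × 0.23 × 1.05 = 0.4589 ft³/s
w_2 = (11.2 − 2.7)/2 = 4.25 ft; q_2 = 2.90 × 0.37 × 4.25 = 4.560 ft³/s
w_3 = (14.7 − 4.8)/2 = 4.95 ft; q_3 = 2.59 × 0.69 × 4.95 = 8.846 ft³/s
w_4 = (17.7 − 11.2)/2 = 3.25 ft; q_4 = 3.18 × 0.92 × 3.25 = 9.508 ft³/s
w_5 = (22.7 − 14.7)/2 = 4 ft; q_5 = 4.10 × 1.15 × 4 = 18.86 ft³/s
w_6 = (24.5 − 17.7)/2 = 3.4 ft; q_6 = 2.81 × 0.64 × 3.4 = 6.115 ft³/s
w_7 = (28.5 − 22.7)/2 = 2.9 ft; q_7 = 3.23 × 0.64 × 2.9 = 5.995 ft³/s
w_8 = (28.5 − 24.5)/2 = 2 ft; q_8 = 1.98 × 0.23 × 2 = 0.9108 ft³/s
Q = Σ qᵢ = 55.25 ft³/s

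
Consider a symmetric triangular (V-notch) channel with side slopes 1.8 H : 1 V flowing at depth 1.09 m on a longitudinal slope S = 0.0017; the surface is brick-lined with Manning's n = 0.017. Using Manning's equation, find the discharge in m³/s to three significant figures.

3.16 m³/s

A = z·y² = 1.8×1.09² = 2.139 m²
P = 2y√(1+z²) = 2×1.09×√(1+1.8²) = 4.489 m
R = A/P = 2.139/4.489 = 0.4764 m
Q = (1/n)·A·R^(2/3)·S^(1/2) = (1/0.017) × 2.139 × 0.4764^(2/3) × 0.0017^(1/2) = 3.164 m³/s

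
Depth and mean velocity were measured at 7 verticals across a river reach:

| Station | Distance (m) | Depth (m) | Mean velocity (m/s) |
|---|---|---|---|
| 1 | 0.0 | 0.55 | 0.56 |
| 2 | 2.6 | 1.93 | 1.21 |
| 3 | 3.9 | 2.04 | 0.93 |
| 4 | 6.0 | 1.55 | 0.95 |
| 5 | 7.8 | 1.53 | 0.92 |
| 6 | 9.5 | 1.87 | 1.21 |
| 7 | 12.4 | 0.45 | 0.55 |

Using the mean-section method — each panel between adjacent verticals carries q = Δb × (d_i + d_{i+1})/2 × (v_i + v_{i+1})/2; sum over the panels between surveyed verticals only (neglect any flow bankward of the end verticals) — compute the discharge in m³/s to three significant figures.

Panel 1-2: Δb = 2.6 m, d̄ = (0.55+1.93)/2 = 1.24, v̄ = (0.56+1.21)/2 = 0.885 → q = 2.6×1.24×0.885 = 2.853 m³/s
Panel 2-3: Δb = 1.3 m, d̄ = (1.93+2.04)/2 = 1.985, v̄ = (1.21+0.93)/2 = 1.07 → q = 1.3×1.985×1.07 = 2.761 m³/s
Panel 3-4: Δb = 2.1 m, d̄ = (2.04+1.55)/2 = 1.795, v̄ = (0.93+0.95)/2 = 0.94 → q = 2.1×1.795×0.94 = 3.543 m³/s
Panel 4-5: Δb = 1.8 m, d̄ = (1.55+1.53)/2 = 1.54, v̄ = (0.95+0.92)/2 = 0.935 → q = 1.8×1.54×0.935 = 2.592 m³/s
Panel 5-6: Δb = 1.7 m, d̄ = (1.53+1.87)/2 = 1.7, v̄ = (0.92+1.21)/2 = 1.065 → q = 1.7×1.7×1.065 = 3.078 m³/s
Panel 6-7: Δb = 2.9 m, d̄ = (1.87+0.45)/2 = 1.16, v̄ = (1.21+0.55)/2 = 0.88 → q = 2.9×1.16×0.88 = 2.960 m³/s
Q = Σ q = 17.79 m³/s

17.8 m³/s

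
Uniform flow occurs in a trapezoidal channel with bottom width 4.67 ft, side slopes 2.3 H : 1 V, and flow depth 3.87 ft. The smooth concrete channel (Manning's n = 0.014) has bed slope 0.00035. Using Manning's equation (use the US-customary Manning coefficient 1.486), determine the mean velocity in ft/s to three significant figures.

3.34 ft/s

A = (b + z·y)·y = (4.67 + 2.3×3.87)×3.87 = 52.52 ft²
P = b + 2y√(1+z²) = 4.67 + 2×3.87×√(1+2.3²) = 24.08 ft
R = A/P = 52.52/24.08 = 2.181 ft
Q = (1.486/n)·A·R^(2/3)·S^(1/2) = (1.486/0.014) × 52.52 × 2.181^(2/3) × 0.00035^(1/2) = 175.4 ft³/s
V = Q/A = 175.4/52.52 = 3.339 ft/s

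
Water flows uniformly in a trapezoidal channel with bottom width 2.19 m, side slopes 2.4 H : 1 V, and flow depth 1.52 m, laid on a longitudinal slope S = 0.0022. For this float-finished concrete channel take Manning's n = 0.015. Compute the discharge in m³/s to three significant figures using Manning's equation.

25.5 m³/s

A = (b + z·y)·y = (2.19 + 2.4×1.52)×1.52 = 8.874 m²
P = b + 2y√(1+z²) = 2.19 + 2×1.52×√(1+2.4²) = 10.09 m
R = A/P = 8.874/10.09 = 0.8791 m
Q = (1/n)·A·R^(2/3)·S^(1/2) = (1/0.015) × 8.874 × 0.8791^(2/3) × 0.0022^(1/2) = 25.46 m³/s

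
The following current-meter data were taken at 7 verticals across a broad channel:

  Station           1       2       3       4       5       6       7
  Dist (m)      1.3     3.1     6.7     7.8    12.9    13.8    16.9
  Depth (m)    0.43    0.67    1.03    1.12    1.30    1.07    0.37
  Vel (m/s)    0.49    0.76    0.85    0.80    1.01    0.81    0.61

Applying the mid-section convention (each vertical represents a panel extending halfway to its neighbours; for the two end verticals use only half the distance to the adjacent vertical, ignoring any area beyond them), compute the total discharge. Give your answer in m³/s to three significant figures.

12.4 m³/s

w_1 = (3.1 − 1.3)/2 = 0.9 m; q_1 = 0.49 × 0.43 × 0.9 = 0.1896 m³/s
w_2 = (6.7 − 1.3)/2 = 2.7 m; q_2 = 0.76 × 0.67 × 2.7 = 1.375 m³/s
w_3 = (7.8 − 3.1)/2 = 2.35 m; q_3 = 0.85 × 1.03 × 2.35 = 2.057 m³/s
w_4 = (12.9 − 6.7)/2 = 3.1 m; q_4 = 0.80 × 1.12 × 3.1 = 2.778 m³/s
w_5 = (13.8 − 7.8)/2 = 3 m; q_5 = 1.01 × 1.30 × 3 = 3.939 m³/s
w_6 = (16.9 − 12.9)/2 = 2 m; q_6 = 0.81 × 1.07 × 2 = 1.733 m³/s
w_7 = (16.9 − 13.8)/2 = 1.55 m; q_7 = 0.61 × 0.37 × 1.55 = 0.3498 m³/s
Q = Σ qᵢ = 12.42 m³/s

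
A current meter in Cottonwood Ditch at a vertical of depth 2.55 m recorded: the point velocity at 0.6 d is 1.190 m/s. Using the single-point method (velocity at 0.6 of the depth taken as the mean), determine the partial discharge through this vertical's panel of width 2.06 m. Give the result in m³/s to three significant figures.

6.25 m³/s

v̄ = v₀.₆ = 1.190 m/s
q = v̄ × d × w = 1.190 × 2.55 × 2.06 = 6.251 m³/s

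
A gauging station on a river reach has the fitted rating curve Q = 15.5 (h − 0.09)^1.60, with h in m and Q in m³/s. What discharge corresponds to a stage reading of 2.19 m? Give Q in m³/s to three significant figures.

50.8 m³/s

Q = 15.5 × (2.19 − 0.09)^1.60 = 15.5 × 2.1^1.60 = 50.80 m³/s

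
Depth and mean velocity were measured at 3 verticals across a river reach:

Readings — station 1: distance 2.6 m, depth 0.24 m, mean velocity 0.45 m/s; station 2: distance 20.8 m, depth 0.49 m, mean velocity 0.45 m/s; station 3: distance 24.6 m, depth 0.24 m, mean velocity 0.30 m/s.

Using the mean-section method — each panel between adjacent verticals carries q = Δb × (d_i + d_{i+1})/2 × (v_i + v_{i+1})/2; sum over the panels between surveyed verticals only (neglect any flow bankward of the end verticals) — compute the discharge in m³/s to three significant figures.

Panel 1-2: Δb = 18.2 m, d̄ = (0.24+0.49)/2 = 0.365, v̄ = (0.45+0.45)/2 = 0.45 → q = 18.2×0.365×0.45 = 2.989 m³/s
Panel 2-3: Δb = 3.8 m, d̄ = (0.49+0.24)/2 = 0.365, v̄ = (0.45+0.30)/2 = 0.375 → q = 3.8×0.365×0.375 = 0.5201 m³/s
Q = Σ q = 3.509 m³/s

3.51 m³/s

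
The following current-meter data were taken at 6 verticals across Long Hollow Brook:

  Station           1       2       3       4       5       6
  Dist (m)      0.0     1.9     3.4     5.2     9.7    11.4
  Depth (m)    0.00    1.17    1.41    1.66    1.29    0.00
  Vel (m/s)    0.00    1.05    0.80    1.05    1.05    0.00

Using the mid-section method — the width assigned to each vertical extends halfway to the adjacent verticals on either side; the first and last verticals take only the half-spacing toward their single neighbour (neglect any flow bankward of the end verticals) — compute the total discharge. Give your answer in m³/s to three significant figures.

13.6 m³/s

w_2 = (3.4 − 0.0)/2 = 1.7 m; q_2 = 1.05 × 1.17 × 1.7 = 2.088 m³/s
w_3 = (5.2 − 1.9)/2 = 1.65 m; q_3 = 0.80 × 1.41 × 1.65 = 1.861 m³/s
w_4 = (9.7 − 3.4)/2 = 3.15 m; q_4 = 1.05 × 1.66 × 3.15 = 5.490 m³/s
w_5 = (11.4 − 5.2)/2 = 3.1 m; q_5 = 1.05 × 1.29 × 3.1 = 4.199 m³/s
Stations 1, 6 contribute zero (depth or velocity is 0).
Q = Σ qᵢ = 13.64 m³/s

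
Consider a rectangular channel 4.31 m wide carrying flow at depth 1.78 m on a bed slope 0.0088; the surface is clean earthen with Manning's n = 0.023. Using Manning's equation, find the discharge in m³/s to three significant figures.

30.8 m³/s

A = b·y = 4.31 × 1.78 = 7.672 m²
P = b + 2y = 4.31 + 2×1.78 = 7.870 m
R = A/P = 7.672/7.870 = 0.9748 m
Q = (1/n)·A·R^(2/3)·S^(1/2) = (1/0.023) × 7.672 × 0.9748^(2/3) × 0.0088^(1/2) = 30.76 m³/s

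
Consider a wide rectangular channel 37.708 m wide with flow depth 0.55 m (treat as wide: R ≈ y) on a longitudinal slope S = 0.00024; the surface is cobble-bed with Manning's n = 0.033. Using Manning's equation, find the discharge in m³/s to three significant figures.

6.54 m³/s

A = b·y = 37.708 × 0.55 = 20.74 m²
Wide channel: R ≈ y = 0.55 m
Q = (1/n)·A·R^(2/3)·S^(1/2) = (1/0.033) × 20.74 × 0.5500^(2/3) × 0.00024^(1/2) = 6.536 m³/s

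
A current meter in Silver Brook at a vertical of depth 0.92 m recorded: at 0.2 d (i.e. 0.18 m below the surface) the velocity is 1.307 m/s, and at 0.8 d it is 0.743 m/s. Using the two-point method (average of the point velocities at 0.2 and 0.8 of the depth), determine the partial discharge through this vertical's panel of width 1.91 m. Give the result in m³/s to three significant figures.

v̄ = (1.307 + 0.743) / 2 = 1.025 m/s
q = v̄ × d × w = 1.025 × 0.92 × 1.91 = 1.801 m³/s

1.80 m³/s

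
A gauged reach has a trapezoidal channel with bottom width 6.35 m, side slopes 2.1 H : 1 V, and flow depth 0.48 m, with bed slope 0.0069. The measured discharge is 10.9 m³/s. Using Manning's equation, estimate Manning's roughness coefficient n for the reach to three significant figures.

A = (b + z·y)·y = (6.35 + 2.1×0.48)×0.48 = 3.532 m²
P = b + 2y√(1+z²) = 6.35 + 2×0.48×√(1+2.1²) = 8.583 m
R = A/P = 3.532/8.583 = 0.4115 m
n = (1/Q)·A·R^(2/3)·S^(1/2) = (1/10.9) × 3.532 × 0.5532 × 0.08307 = 0.01489

0.0149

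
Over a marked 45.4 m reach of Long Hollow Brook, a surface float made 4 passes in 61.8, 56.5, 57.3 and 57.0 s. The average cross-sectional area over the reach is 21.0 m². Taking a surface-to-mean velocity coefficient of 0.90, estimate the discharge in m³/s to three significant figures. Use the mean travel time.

14.8 m³/s

t̄ = (61.8 + 56.5 + 57.3 + 57.0) / 4 = 58.15 s
v_surface = L / t̄ = 45.4 / 58.15 = 0.7807 m/s
v_mean = 0.90 × 0.7807 = 0.7027 m/s
Q = A × v_mean = 21.0 × 0.7027 = 14.76 m³/s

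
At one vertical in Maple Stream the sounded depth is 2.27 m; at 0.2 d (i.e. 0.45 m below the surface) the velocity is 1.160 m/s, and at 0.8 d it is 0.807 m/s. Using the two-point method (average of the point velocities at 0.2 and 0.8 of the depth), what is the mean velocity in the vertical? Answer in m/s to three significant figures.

v̄ = (1.160 + 0.807) / 2 = 0.9835 m/s

0.984 m/s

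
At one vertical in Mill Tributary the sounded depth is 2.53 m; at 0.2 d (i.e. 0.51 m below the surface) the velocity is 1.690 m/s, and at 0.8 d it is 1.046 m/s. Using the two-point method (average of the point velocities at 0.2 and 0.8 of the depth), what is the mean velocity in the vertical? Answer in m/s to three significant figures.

1.37 m/s

v̄ = (1.690 + 1.046) / 2 = 1.368 m/s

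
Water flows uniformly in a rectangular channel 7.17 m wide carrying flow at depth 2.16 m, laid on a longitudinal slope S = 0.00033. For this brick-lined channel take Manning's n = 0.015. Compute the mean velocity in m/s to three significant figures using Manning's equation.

A = b·y = 7.17 × 2.16 = 15.49 m²
P = b + 2y = 7.17 + 2×2.16 = 11.49 m
R = A/P = 15.49/11.49 = 1.348 m
Q = (1/n)·A·R^(2/3)·S^(1/2) = (1/0.015) × 15.49 × 1.348^(2/3) × 0.00033^(1/2) = 22.89 m³/s
V = Q/A = 22.89/15.49 = 1.478 m/s

1.48 m/s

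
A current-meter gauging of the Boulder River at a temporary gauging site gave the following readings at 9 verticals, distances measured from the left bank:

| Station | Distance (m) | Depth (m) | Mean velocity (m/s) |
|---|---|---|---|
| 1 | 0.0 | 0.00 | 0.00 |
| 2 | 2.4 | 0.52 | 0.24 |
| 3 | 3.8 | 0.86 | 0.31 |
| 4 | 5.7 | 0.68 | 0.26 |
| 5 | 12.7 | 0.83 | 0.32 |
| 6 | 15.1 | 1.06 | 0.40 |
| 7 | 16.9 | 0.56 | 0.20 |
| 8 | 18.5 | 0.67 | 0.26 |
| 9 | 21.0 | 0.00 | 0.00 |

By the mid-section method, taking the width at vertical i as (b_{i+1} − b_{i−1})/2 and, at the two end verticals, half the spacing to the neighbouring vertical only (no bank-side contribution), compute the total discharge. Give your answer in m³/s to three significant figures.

4.15 m³/s

w_2 = (3.8 − 0.0)/2 = 1.9 m; q_2 = 0.24 × 0.52 × 1.9 = 0.2371 m³/s
w_3 = (5.7 − 2.4)/2 = 1.65 m; q_3 = 0.31 × 0.86 × 1.65 = 0.4399 m³/s
w_4 = (12.7 − 3.8)/2 = 4.45 m; q_4 = 0.26 × 0.68 × 4.45 = 0.7868 m³/s
w_5 = (15.1 − 5.7)/2 = 4.7 m; q_5 = 0.32 × 0.83 × 4.7 = 1.248 m³/s
w_6 = (16.9 − 12.7)/2 = 2.1 m; q_6 = 0.40 × 1.06 × 2.1 = 0.8904 m³/s
w_7 = (18.5 − 15.1)/2 = 1.7 m; q_7 = 0.20 × 0.56 × 1.7 = 0.1904 m³/s
w_8 = (21.0 − 16.9)/2 = 2.05 m; q_8 = 0.26 × 0.67 × 2.05 = 0.3571 m³/s
Stations 1, 9 contribute zero (depth or velocity is 0).
Q = Σ qᵢ = 4.150 m³/s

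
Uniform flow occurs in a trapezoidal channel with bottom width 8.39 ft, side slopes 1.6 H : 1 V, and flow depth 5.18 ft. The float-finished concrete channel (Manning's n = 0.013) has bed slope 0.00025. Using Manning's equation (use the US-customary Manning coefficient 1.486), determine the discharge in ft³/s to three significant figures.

331 ft³/s

A = (b + z·y)·y = (8.39 + 1.6×5.18)×5.18 = 86.39 ft²
P = b + 2y√(1+z²) = 8.39 + 2×5.18×√(1+1.6²) = 27.94 ft
R = A/P = 86.39/27.94 = 3.092 ft
Q = (1.486/n)·A·R^(2/3)·S^(1/2) = (1.486/0.013) × 86.39 × 3.092^(2/3) × 0.00025^(1/2) = 331.4 ft³/s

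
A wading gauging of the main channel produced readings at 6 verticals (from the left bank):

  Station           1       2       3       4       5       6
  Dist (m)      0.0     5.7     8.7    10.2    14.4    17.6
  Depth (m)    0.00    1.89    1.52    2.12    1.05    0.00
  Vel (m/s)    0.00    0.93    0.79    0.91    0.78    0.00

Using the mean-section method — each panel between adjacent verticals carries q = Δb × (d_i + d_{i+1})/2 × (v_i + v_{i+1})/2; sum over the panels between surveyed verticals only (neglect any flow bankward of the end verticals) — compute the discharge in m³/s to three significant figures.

15.5 m³/s

Panel 1-2: Δb = 5.7 m, d̄ = (0.00+1.89)/2 = 0.945, v̄ = (0.00+0.93)/2 = 0.465 → q = 5.7×0.945×0.465 = 2.505 m³/s
Panel 2-3: Δb = 3 m, d̄ = (1.89+1.52)/2 = 1.705, v̄ = (0.93+0.79)/2 = 0.86 → q = 3×1.705×0.86 = 4.399 m³/s
Panel 3-4: Δb = 1.5 m, d̄ = (1.52+2.12)/2 = 1.82, v̄ = (0.79+0.91)/2 = 0.85 → q = 1.5×1.82×0.85 = 2.321 m³/s
Panel 4-5: Δb = 4.2 m, d̄ = (2.12+1.05)/2 = 1.585, v̄ = (0.91+0.78)/2 = 0.845 → q = 4.2×1.585×0.845 = 5.625 m³/s
Panel 5-6: Δb = 3.2 m, d̄ = (1.05+0.00)/2 = 0.525, v̄ = (0.78+0.00)/2 = 0.39 → q = 3.2×0.525×0.39 = 0.6552 m³/s
Q = Σ q = 15.50 m³/s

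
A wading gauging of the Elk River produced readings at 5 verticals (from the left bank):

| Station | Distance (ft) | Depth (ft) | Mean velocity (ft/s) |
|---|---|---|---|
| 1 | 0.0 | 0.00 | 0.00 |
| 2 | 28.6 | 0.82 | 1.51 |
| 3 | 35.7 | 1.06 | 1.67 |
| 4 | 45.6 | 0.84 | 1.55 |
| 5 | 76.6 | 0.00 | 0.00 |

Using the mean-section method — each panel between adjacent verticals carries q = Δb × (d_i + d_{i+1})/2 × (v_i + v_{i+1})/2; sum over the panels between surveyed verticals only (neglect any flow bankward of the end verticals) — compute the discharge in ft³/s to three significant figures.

44.7 ft³/s

Panel 1-2: Δb = 28.6 ft, d̄ = (0.00+0.82)/2 = 0.41, v̄ = (0.00+1.51)/2 = 0.755 → q = 28.6×0.41×0.755 = 8.853 ft³/s
Panel 2-3: Δb = 7.1 ft, d̄ = (0.82+1.06)/2 = 0.94, v̄ = (1.51+1.67)/2 = 1.59 → q = 7.1×0.94×1.59 = 10.61 ft³/s
Panel 3-4: Δb = 9.9 ft, d̄ = (1.06+0.84)/2 = 0.95, v̄ = (1.67+1.55)/2 = 1.61 → q = 9.9×0.95×1.61 = 15.14 ft³/s
Panel 4-5: Δb = 31 ft, d̄ = (0.84+0.00)/2 = 0.42, v̄ = (1.55+0.00)/2 = 0.775 → q = 31×0.42×0.775 = 10.09 ft³/s
Q = Σ q = 44.70 ft³/s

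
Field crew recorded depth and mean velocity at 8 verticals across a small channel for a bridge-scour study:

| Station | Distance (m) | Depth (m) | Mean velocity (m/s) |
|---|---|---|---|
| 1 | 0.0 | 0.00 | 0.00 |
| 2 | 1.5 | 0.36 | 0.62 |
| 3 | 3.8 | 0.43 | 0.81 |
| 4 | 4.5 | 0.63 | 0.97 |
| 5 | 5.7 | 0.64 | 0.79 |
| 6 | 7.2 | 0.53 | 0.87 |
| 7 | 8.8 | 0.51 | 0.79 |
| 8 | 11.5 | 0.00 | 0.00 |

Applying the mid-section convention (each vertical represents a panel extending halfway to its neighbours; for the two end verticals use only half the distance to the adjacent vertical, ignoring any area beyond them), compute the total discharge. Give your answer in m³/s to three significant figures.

3.79 m³/s

w_2 = (3.8 − 0.0)/2 = 1.9 m; q_2 = 0.62 × 0.36 × 1.9 = 0.4241 m³/s
w_3 = (4.5 − 1.5)/2 = 1.5 m; q_3 = 0.81 × 0.43 × 1.5 = 0.5225 m³/s
w_4 = (5.7 − 3.8)/2 = 0.95 m; q_4 = 0.97 × 0.63 × 0.95 = 0.5805 m³/s
w_5 = (7.2 − 4.5)/2 = 1.35 m; q_5 = 0.79 × 0.64 × 1.35 = 0.6826 m³/s
w_6 = (8.8 − 5.7)/2 = 1.55 m; q_6 = 0.87 × 0.53 × 1.55 = 0.7147 m³/s
w_7 = (11.5 − 7.2)/2 = 2.15 m; q_7 = 0.79 × 0.51 × 2.15 = 0.8662 m³/s
Stations 1, 8 contribute zero (depth or velocity is 0).
Q = Σ qᵢ = 3.791 m³/s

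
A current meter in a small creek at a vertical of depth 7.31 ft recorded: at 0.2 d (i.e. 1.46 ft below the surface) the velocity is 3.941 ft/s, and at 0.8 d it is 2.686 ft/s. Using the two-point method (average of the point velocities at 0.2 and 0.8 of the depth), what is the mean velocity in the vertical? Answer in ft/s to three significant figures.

3.31 ft/s

v̄ = (3.941 + 2.686) / 2 = 3.314 ft/s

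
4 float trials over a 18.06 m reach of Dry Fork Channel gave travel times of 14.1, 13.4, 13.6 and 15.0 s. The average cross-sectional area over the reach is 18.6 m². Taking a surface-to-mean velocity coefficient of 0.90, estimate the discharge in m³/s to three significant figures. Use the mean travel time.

t̄ = (14.1 + 13.4 + 13.6 + 15.0) / 4 = 14.025 s
v_surface = L / t̄ = 18.06 / 14.025 = 1.288 m/s
v_mean = 0.90 × 1.288 = 1.159 m/s
Q = A × v_mean = 18.6 × 1.159 = 21.56 m³/s

21.6 m³/s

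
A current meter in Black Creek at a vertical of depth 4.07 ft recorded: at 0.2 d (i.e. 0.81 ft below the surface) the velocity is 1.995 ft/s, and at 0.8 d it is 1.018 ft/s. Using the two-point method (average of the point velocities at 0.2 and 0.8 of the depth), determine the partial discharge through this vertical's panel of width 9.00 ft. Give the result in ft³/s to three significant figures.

v̄ = (1.995 + 1.018) / 2 = 1.507 ft/s
q = v̄ × d × w = 1.507 × 4.07 × 9.00 = 55.18 ft³/s

55.2 ft³/s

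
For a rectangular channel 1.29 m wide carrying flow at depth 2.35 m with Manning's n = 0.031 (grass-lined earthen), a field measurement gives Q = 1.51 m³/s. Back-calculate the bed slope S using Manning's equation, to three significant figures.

A = b·y = 1.29 × 2.35 = 3.032 m²
P = b + 2y = 1.29 + 2×2.35 = 5.990 m
R = A/P = 3.032/5.990 = 0.5061 m
S = (Q·n / (1·A·R^(2/3)))² = (1.51×0.031 / (1×3.032×0.6351))² = 0.0005912

0.000591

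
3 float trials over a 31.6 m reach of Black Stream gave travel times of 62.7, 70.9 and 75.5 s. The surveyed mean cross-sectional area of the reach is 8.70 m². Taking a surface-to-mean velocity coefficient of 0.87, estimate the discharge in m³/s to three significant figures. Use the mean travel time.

3.43 m³/s

t̄ = (62.7 + 70.9 + 75.5) / 3 = 69.7 s
v_surface = L / t̄ = 31.6 / 69.7 = 0.4534 m/s
v_mean = 0.87 × 0.4534 = 0.3944 m/s
Q = A × v_mean = 8.70 × 0.3944 = 3.432 m³/s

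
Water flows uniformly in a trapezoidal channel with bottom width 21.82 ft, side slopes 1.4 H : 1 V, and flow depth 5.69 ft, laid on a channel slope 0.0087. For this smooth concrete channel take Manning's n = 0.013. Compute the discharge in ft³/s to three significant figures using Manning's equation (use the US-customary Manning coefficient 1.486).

A = (b + z·y)·y = (21.82 + 1.4×5.69)×5.69 = 169.5 ft²
P = b + 2y√(1+z²) = 21.82 + 2×5.69×√(1+1.4²) = 41.40 ft
R = A/P = 169.5/41.40 = 4.094 ft
Q = (1.486/n)·A·R^(2/3)·S^(1/2) = (1.486/0.013) × 169.5 × 4.094^(2/3) × 0.0087^(1/2) = 4624 ft³/s

4620 ft³/s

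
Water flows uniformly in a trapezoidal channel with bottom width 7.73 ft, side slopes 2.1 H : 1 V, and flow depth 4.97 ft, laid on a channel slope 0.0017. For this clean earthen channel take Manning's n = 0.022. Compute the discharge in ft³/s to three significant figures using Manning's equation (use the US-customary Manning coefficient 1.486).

514 ft³/s

A = (b + z·y)·y = (7.73 + 2.1×4.97)×4.97 = 90.29 ft²
P = b + 2y√(1+z²) = 7.73 + 2×4.97×√(1+2.1²) = 30.85 ft
R = A/P = 90.29/30.85 = 2.927 ft
Q = (1.486/n)·A·R^(2/3)·S^(1/2) = (1.486/0.022) × 90.29 × 2.927^(2/3) × 0.0017^(1/2) = 514.5 ft³/s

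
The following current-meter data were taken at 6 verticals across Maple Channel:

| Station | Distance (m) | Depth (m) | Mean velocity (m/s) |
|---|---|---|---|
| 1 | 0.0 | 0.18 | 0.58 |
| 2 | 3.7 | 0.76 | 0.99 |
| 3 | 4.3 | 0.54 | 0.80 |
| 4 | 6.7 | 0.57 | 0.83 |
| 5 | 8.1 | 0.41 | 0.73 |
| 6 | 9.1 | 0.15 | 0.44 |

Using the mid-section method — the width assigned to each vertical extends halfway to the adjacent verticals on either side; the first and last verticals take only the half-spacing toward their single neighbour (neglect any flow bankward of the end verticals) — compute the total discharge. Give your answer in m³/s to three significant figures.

w_1 = (3.7 − 0.0)/2 = 1.85 m; q_1 = 0.58 × 0.18 × 1.85 = 0.1931 m³/s
w_2 = (4.3 − 0.0)/2 = 2.15 m; q_2 = 0.99 × 0.76 × 2.15 = 1.618 m³/s
w_3 = (6.7 − 3.7)/2 = 1.5 m; q_3 = 0.80 × 0.54 × 1.5 = 0.6480 m³/s
w_4 = (8.1 − 4.3)/2 = 1.9 m; q_4 = 0.83 × 0.57 × 1.9 = 0.8989 m³/s
w_5 = (9.1 − 6.7)/2 = 1.2 m; q_5 = 0.73 × 0.41 × 1.2 = 0.3592 m³/s
w_6 = (9.1 − 8.1)/2 = 0.5 m; q_6 = 0.44 × 0.15 × 0.5 = 0.03300 m³/s
Q = Σ qᵢ = 3.750 m³/s

3.75 m³/s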